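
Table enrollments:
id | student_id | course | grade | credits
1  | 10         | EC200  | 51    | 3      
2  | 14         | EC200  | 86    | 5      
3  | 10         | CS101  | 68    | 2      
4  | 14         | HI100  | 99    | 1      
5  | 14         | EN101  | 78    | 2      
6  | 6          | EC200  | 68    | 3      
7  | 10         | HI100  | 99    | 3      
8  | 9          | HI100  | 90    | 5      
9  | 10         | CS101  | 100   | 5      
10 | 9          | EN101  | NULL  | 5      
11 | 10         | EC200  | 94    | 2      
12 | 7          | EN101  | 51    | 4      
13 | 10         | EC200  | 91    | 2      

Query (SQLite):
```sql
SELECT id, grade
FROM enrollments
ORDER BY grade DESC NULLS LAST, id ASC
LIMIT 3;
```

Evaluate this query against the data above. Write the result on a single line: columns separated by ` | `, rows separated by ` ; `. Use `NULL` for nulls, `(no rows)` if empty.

Sort by grade desc, tiebreak id asc: (100, id=9), (99, id=4), (99, id=7), (94, id=11), (91, id=13), (90, id=8) …. Take first 3.
NULLS LAST: NULL grade rows go after all non-NULL rows (among themselves ordered by id asc).

9 | 100 ; 4 | 99 ; 7 | 99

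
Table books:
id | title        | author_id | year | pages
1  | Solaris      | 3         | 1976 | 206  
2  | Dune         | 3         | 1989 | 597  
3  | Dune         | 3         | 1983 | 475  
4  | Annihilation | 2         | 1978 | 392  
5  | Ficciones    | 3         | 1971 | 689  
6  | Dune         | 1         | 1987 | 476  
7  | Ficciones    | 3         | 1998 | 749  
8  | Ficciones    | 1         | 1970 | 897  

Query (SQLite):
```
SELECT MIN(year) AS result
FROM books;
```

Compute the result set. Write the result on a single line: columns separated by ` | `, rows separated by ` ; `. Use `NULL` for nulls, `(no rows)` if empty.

1970

All year values: [1976, 1989, 1983, 1978, 1971, 1987, 1998, 1970].
MIN of non-NULL values = 1970.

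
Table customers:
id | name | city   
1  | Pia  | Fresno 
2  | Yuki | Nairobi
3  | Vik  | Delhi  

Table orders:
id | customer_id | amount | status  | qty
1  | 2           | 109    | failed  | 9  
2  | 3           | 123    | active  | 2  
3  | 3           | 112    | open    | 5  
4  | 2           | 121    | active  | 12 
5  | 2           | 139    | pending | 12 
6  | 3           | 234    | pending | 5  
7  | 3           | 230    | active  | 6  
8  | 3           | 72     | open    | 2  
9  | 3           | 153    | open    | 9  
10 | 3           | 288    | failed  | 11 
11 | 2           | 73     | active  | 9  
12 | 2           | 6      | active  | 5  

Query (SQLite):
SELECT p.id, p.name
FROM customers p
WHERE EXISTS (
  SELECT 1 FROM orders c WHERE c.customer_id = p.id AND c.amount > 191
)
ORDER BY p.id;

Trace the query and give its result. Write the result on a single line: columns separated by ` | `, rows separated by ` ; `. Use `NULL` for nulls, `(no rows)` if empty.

For each customers row, check whether any orders with matching customer_id has amount > 191.
Keep rows where that is true.

3 | Vik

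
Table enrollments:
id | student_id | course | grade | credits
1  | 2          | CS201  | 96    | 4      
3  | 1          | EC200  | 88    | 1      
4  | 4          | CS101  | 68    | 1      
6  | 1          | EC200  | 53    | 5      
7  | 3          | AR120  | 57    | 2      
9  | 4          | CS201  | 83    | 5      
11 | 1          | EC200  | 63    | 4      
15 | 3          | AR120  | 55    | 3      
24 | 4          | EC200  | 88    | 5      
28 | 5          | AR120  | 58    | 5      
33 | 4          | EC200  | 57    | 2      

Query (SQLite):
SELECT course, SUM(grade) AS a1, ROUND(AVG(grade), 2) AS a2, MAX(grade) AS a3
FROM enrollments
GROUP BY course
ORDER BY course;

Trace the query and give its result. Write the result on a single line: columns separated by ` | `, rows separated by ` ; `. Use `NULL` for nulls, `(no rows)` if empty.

AR120 | 170 | 56.67 | 58 ; CS101 | 68 | 68 | 68 ; CS201 | 179 | 89.5 | 96 ; EC200 | 349 | 69.8 | 88

Group enrollments by course.
Per group compute: SUM(grade), ROUND(AVG(grade), 2), MAX(grade).
  AR120: ids {7, 15, 28} → SUM(grade)=170, ROUND(AVG(grade), 2)=56.67, MAX(grade)=58
  CS101: ids {4} → SUM(grade)=68, ROUND(AVG(grade), 2)=68, MAX(grade)=68
  CS201: ids {1, 9} → SUM(grade)=179, ROUND(AVG(grade), 2)=89.5, MAX(grade)=96
  EC200: ids {3, 6, 11, 24, 33} → SUM(grade)=349, ROUND(AVG(grade), 2)=69.8, MAX(grade)=88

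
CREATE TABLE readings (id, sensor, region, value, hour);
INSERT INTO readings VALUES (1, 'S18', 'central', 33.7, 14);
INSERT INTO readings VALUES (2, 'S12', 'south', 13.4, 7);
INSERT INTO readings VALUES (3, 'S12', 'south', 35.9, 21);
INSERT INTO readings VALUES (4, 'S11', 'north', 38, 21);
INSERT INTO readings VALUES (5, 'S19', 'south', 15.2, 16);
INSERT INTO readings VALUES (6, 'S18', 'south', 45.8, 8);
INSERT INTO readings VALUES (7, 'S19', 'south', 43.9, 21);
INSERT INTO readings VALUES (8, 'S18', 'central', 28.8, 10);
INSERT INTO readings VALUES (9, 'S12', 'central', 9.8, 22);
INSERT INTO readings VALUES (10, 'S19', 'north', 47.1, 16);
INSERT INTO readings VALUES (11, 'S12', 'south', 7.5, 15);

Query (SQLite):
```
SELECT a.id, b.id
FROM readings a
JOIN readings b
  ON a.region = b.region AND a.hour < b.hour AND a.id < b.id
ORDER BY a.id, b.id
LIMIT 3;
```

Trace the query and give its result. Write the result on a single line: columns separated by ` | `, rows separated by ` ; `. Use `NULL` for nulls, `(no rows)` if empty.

Pairs (a,b) with same region, a.hour < b.hour, a.id < b.id.
region groups: central:{1,8,9} north:{4,10} south:{2,3,5,6,7,11}
Ordered by (a.id, b.id); first 3.

1 | 9 ; 2 | 3 ; 2 | 5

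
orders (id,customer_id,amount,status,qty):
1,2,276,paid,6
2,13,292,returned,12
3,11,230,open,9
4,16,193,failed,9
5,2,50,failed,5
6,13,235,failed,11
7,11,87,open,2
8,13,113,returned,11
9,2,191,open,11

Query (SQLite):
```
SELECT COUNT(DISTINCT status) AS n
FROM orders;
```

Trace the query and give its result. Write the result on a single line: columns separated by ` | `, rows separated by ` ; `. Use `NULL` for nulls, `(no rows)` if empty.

4

Count distinct non-NULL status values.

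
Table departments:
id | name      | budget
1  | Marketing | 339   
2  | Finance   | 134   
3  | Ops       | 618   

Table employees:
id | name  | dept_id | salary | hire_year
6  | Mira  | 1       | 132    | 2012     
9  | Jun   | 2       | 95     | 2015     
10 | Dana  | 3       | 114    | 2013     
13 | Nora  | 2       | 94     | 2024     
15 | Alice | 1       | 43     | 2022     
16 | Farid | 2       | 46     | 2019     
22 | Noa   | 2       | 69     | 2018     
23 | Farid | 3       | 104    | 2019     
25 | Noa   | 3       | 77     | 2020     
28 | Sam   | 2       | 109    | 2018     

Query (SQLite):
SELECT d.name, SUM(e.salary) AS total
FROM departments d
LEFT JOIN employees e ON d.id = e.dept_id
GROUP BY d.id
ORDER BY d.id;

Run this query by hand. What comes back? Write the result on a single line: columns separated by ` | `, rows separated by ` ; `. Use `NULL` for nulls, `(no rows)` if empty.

LEFT JOIN keeps every departments row; unmatched ones get NULL for employees columns.
Group by departments.id and compute SUM(e.salary). SUM over an all-NULL group is NULL.
  1: ids {6, 15} → SUM(e.salary)=175
  2: ids {9, 13, 16, 22, 28} → SUM(e.salary)=413
  3: ids {10, 23, 25} → SUM(e.salary)=295

Marketing | 175 ; Finance | 413 ; Ops | 295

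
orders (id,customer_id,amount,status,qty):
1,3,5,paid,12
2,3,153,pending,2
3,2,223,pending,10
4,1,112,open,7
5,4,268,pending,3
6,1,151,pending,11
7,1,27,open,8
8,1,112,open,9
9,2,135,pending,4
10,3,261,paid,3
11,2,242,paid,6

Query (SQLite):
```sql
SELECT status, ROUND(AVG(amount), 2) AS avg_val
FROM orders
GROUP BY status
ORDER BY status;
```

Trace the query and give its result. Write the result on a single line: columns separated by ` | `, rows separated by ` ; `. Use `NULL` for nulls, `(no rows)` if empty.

open | 83.67 ; paid | 169.33 ; pending | 186

Partition orders by status; compute ROUND(AVG(amount), 2) within each group.
  open: ids {4, 7, 8} → ROUND(AVG(amount), 2)=83.67
  paid: ids {1, 10, 11} → ROUND(AVG(amount), 2)=169.33
  pending: ids {2, 3, 5, 6, 9} → ROUND(AVG(amount), 2)=186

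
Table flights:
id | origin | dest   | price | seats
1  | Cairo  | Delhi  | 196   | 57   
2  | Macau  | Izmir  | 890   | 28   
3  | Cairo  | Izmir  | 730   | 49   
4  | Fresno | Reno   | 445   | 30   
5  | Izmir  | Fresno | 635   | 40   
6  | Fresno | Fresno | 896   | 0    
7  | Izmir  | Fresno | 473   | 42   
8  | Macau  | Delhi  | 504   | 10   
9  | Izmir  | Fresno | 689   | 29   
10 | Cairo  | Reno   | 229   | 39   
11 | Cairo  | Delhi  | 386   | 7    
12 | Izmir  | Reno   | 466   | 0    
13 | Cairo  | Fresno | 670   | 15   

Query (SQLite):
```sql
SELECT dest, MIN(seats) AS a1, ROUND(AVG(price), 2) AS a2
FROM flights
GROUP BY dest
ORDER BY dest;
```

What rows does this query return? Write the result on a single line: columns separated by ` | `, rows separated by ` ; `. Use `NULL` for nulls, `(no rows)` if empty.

Delhi | 7 | 362 ; Fresno | 0 | 672.6 ; Izmir | 28 | 810 ; Reno | 0 | 380

Group flights by dest.
Per group compute: MIN(seats), ROUND(AVG(price), 2).
  Delhi: ids {1, 8, 11} → MIN(seats)=7, ROUND(AVG(price), 2)=362
  Fresno: ids {5, 6, 7, 9, 13} → MIN(seats)=0, ROUND(AVG(price), 2)=672.6
  Izmir: ids {2, 3} → MIN(seats)=28, ROUND(AVG(price), 2)=810
  Reno: ids {4, 10, 12} → MIN(seats)=0, ROUND(AVG(price), 2)=380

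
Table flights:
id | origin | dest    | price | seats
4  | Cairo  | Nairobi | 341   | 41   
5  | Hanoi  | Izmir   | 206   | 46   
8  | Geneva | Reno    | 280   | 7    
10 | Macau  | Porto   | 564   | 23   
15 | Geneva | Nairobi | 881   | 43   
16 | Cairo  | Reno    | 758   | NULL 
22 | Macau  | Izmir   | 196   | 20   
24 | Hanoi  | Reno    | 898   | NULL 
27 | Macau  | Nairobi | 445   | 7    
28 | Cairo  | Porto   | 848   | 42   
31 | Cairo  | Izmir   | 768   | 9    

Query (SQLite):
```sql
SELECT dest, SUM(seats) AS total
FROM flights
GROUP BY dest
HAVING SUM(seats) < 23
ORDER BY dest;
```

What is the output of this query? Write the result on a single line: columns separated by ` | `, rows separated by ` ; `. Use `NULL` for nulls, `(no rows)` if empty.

Partition flights by dest; compute SUM(seats) within each group.
HAVING: keep groups where SUM(seats) < 23.
  Izmir: ids {5, 22, 31} → SUM(seats)=75
  Nairobi: ids {4, 15, 27} → SUM(seats)=91
  Porto: ids {10, 28} → SUM(seats)=65
  Reno: ids {8, 16, 24} → SUM(seats)=7

Reno | 7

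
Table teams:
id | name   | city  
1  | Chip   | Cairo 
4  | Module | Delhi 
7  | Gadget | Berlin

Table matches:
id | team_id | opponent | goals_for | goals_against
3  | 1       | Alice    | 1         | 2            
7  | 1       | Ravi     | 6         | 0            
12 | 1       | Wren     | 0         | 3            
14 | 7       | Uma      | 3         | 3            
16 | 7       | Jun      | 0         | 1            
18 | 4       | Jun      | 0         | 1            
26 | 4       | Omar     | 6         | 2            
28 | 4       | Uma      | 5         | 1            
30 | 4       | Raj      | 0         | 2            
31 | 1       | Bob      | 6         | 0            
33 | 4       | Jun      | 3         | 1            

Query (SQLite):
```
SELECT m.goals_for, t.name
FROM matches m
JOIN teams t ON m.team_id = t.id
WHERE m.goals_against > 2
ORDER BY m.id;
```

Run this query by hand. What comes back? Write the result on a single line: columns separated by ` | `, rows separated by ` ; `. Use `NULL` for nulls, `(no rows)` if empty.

0 | Chip ; 3 | Gadget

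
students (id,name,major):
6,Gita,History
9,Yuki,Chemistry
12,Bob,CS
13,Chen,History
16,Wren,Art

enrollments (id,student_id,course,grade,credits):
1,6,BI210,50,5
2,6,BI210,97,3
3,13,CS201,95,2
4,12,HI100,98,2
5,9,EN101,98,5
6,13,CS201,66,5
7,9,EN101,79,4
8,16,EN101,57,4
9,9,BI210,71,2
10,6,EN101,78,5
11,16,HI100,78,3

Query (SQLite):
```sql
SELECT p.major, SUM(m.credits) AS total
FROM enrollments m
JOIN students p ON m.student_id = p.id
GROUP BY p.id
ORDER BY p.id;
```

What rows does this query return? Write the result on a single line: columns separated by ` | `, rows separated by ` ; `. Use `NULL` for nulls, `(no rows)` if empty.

Join each enrollments row to its students via student_id.
Group joined rows by students.id; compute SUM(m.credits) per group.
  6: ids {1, 2, 10} → SUM(m.credits)=13
  9: ids {5, 7, 9} → SUM(m.credits)=11
  12: ids {4} → SUM(m.credits)=2
  13: ids {3, 6} → SUM(m.credits)=7
  16: ids {8, 11} → SUM(m.credits)=7

History | 13 ; Chemistry | 11 ; CS | 2 ; History | 7 ; Art | 7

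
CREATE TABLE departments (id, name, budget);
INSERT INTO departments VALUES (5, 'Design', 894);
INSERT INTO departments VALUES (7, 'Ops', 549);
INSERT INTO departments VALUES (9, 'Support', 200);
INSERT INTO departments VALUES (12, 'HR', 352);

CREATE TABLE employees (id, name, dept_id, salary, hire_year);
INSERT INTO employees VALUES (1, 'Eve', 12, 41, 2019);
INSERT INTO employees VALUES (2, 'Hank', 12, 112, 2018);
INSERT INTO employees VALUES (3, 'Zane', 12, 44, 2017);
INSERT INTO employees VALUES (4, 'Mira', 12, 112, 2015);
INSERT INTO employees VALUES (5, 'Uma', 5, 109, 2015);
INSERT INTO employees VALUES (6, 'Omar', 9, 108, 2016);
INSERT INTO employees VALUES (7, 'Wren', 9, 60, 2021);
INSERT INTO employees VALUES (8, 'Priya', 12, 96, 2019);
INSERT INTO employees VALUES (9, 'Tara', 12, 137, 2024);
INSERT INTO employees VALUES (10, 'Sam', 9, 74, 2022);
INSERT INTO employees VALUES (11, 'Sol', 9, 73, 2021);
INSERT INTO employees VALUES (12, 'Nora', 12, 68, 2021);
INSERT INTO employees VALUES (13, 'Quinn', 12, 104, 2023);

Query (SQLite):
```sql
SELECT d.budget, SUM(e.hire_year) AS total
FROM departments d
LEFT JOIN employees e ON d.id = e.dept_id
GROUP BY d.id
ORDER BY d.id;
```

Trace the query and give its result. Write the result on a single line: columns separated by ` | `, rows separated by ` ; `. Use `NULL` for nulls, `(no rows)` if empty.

894 | 2015 ; 549 | NULL ; 200 | 8080 ; 352 | 16156

LEFT JOIN keeps every departments row; unmatched ones get NULL for employees columns.
Group by departments.id and compute SUM(e.hire_year). SUM over an all-NULL group is NULL.
  5: ids {5} → SUM(e.hire_year)=2015
  7: ids {—} → SUM(e.hire_year)=NULL
  9: ids {6, 7, 10, 11} → SUM(e.hire_year)=8080
  12: ids {1, 2, 3, 4, 8, 9, 12, 13} → SUM(e.hire_year)=16156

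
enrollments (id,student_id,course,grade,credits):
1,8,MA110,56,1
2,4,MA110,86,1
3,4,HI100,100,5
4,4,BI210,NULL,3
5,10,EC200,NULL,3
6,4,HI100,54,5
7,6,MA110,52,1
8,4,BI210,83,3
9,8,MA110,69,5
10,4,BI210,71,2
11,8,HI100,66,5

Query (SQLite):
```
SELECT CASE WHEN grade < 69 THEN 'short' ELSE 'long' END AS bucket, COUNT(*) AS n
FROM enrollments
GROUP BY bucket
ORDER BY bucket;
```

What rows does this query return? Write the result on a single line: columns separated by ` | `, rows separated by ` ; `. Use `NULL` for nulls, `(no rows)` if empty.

long | 7 ; short | 4

Bucket rows by grade < 69 → 'short' else 'long'; count each bucket.
NULL < 69 is unknown, so NULL grade falls into ELSE → 'long'.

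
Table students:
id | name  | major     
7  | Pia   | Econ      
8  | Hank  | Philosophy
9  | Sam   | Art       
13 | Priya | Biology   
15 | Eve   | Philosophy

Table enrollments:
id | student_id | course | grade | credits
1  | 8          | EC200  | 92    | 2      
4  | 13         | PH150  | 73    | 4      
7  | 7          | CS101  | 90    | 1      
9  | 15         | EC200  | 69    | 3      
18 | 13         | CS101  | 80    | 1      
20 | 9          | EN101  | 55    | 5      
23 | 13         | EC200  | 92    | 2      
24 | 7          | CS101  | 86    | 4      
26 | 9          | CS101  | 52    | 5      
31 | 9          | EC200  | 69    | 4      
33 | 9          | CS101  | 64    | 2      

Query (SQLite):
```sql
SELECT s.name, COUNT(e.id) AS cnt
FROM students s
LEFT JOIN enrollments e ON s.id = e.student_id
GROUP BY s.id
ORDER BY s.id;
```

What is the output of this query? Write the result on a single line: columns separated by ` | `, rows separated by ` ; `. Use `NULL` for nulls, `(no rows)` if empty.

Pia | 2 ; Hank | 1 ; Sam | 4 ; Priya | 3 ; Eve | 1

LEFT JOIN keeps every students row; unmatched ones get NULL for enrollments columns.
Group by students.id and compute COUNT(e.id). COUNT(col) of an all-NULL group is 0.
  7: ids {7, 24} → COUNT(e.id)=2
  8: ids {1} → COUNT(e.id)=1
  9: ids {20, 26, 31, 33} → COUNT(e.id)=4
  13: ids {4, 18, 23} → COUNT(e.id)=3
  15: ids {9} → COUNT(e.id)=1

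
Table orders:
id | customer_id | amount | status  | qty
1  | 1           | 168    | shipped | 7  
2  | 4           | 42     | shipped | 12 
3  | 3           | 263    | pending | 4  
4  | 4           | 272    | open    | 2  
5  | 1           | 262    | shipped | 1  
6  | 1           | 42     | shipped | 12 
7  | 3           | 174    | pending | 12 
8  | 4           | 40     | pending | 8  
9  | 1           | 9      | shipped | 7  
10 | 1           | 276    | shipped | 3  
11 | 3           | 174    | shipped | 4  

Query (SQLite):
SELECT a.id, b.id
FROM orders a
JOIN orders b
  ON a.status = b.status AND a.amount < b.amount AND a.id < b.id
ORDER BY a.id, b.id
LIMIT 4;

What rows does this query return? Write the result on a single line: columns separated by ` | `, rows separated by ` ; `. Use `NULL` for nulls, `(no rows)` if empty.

Pairs (a,b) with same status, a.amount < b.amount, a.id < b.id.
status groups: open:{4} pending:{3,7,8} shipped:{1,2,5,6,9,10,11}
Ordered by (a.id, b.id); first 4.

1 | 5 ; 1 | 10 ; 1 | 11 ; 2 | 5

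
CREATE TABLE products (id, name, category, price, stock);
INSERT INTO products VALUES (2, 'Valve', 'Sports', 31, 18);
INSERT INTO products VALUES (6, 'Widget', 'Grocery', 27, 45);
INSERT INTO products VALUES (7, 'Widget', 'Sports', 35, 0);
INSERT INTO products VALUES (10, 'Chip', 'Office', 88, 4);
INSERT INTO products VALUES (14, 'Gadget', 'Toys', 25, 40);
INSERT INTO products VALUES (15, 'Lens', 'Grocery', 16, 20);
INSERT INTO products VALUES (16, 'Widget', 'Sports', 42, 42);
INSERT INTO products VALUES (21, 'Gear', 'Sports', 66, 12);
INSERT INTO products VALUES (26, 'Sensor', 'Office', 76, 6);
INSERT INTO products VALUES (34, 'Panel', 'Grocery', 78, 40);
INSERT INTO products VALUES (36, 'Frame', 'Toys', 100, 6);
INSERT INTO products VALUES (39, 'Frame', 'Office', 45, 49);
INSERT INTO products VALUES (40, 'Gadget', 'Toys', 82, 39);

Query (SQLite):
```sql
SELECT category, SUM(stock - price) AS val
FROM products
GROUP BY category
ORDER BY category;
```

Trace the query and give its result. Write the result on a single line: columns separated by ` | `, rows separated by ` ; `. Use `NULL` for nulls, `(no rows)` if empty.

For each row compute stock - price.
Group by category; take SUM of the expression per group.
  Grocery: ids {6, 15, 34} → SUM(stock - price)=-16
  Office: ids {10, 26, 39} → SUM(stock - price)=-150
  Sports: ids {2, 7, 16, 21} → SUM(stock - price)=-102
  Toys: ids {14, 36, 40} → SUM(stock - price)=-122

Grocery | -16 ; Office | -150 ; Sports | -102 ; Toys | -122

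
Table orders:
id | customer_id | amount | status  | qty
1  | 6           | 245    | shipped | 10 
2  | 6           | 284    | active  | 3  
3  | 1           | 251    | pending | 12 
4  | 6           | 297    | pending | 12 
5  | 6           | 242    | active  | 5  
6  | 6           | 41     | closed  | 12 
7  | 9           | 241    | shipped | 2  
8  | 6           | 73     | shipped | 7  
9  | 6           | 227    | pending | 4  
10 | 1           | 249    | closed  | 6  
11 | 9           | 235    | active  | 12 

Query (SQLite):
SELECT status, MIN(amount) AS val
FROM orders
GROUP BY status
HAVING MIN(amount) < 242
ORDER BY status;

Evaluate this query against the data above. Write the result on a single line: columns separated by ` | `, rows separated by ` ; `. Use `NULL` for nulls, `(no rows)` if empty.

active | 235 ; closed | 41 ; pending | 227 ; shipped | 73

Partition orders by status; compute MIN(amount) within each group.
HAVING: keep groups where MIN(amount) < 242.
  active: ids {2, 5, 11} → MIN(amount)=235
  closed: ids {6, 10} → MIN(amount)=41
  pending: ids {3, 4, 9} → MIN(amount)=227
  shipped: ids {1, 7, 8} → MIN(amount)=73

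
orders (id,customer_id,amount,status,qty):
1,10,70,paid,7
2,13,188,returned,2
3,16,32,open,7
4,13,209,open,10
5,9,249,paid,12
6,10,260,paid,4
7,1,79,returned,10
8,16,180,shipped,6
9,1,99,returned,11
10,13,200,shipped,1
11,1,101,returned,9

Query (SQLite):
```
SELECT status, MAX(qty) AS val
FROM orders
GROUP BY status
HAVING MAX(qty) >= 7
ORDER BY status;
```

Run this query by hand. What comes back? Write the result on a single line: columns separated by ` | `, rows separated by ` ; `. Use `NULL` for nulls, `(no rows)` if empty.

open | 10 ; paid | 12 ; returned | 11

Partition orders by status; compute MAX(qty) within each group.
HAVING: keep groups where MAX(qty) >= 7.
  open: ids {3, 4} → MAX(qty)=10
  paid: ids {1, 5, 6} → MAX(qty)=12
  returned: ids {2, 7, 9, 11} → MAX(qty)=11
  shipped: ids {8, 10} → MAX(qty)=6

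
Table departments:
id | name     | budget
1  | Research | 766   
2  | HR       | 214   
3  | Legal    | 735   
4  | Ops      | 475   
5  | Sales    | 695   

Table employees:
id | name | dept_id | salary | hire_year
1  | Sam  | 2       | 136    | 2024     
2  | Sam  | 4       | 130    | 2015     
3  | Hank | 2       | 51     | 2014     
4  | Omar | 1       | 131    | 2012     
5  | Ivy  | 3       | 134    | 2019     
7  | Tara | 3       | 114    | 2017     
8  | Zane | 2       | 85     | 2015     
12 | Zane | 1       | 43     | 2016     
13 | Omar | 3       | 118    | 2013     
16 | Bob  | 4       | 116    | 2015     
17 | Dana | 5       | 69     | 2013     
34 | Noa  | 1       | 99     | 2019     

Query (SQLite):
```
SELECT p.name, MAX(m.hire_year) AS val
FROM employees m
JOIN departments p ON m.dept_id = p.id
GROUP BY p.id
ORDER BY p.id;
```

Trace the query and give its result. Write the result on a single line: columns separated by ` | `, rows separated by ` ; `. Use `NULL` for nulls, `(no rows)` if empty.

Research | 2019 ; HR | 2024 ; Legal | 2019 ; Ops | 2015 ; Sales | 2013

Join each employees row to its departments via dept_id.
Group joined rows by departments.id; compute MAX(m.hire_year) per group.
  1: ids {4, 12, 34} → MAX(m.hire_year)=2019
  2: ids {1, 3, 8} → MAX(m.hire_year)=2024
  3: ids {5, 7, 13} → MAX(m.hire_year)=2019
  4: ids {2, 16} → MAX(m.hire_year)=2015
  5: ids {17} → MAX(m.hire_year)=2013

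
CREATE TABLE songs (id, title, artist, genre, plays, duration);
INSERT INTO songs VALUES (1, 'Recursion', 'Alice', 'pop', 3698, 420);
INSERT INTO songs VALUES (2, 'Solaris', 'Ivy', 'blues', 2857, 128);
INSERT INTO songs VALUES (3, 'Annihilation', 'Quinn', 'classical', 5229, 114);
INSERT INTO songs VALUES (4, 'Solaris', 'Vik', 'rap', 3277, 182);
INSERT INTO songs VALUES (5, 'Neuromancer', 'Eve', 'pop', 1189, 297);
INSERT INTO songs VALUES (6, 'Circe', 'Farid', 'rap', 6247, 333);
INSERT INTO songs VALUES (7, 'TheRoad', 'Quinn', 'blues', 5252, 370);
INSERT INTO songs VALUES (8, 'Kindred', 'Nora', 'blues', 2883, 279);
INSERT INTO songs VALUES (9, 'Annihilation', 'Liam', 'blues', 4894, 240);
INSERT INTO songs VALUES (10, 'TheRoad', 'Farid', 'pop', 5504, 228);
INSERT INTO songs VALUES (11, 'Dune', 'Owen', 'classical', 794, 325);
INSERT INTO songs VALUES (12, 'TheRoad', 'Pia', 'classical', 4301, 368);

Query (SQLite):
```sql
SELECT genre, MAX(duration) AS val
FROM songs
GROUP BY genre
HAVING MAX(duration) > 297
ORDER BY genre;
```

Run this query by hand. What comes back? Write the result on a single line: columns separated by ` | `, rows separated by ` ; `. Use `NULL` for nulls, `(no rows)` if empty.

blues | 370 ; classical | 368 ; pop | 420 ; rap | 333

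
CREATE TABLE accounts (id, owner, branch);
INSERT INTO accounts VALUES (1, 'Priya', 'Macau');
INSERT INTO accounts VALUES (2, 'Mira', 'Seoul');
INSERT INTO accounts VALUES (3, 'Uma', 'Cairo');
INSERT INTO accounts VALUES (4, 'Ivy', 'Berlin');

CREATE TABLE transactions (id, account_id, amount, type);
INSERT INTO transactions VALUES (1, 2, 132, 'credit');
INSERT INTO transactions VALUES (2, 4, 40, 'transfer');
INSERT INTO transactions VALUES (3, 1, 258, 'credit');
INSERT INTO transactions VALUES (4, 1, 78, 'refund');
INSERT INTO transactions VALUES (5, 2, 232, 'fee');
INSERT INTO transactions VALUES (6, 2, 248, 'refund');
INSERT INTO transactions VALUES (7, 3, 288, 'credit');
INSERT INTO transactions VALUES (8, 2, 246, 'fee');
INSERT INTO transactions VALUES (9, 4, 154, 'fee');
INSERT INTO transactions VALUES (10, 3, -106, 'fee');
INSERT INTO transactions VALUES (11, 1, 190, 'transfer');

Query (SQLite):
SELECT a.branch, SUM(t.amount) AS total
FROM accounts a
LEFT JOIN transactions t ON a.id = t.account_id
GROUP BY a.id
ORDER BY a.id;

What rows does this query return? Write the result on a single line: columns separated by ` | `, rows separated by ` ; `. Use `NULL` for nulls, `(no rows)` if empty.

LEFT JOIN keeps every accounts row; unmatched ones get NULL for transactions columns.
Group by accounts.id and compute SUM(t.amount). SUM over an all-NULL group is NULL.
  1: ids {3, 4, 11} → SUM(t.amount)=526
  2: ids {1, 5, 6, 8} → SUM(t.amount)=858
  3: ids {7, 10} → SUM(t.amount)=182
  4: ids {2, 9} → SUM(t.amount)=194

Macau | 526 ; Seoul | 858 ; Cairo | 182 ; Berlin | 194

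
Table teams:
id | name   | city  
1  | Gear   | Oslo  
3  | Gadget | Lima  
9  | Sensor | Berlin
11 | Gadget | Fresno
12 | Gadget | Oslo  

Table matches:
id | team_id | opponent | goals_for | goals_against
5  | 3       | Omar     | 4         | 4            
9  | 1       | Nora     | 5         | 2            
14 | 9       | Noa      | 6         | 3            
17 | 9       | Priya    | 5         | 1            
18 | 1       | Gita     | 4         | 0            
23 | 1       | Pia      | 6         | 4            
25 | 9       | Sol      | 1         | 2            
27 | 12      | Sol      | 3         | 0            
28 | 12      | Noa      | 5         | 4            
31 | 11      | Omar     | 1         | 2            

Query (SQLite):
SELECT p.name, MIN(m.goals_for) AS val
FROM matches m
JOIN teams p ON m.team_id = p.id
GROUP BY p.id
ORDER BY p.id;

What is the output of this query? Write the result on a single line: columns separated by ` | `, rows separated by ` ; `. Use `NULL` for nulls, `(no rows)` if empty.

Gear | 4 ; Gadget | 4 ; Sensor | 1 ; Gadget | 1 ; Gadget | 3

Join each matches row to its teams via team_id.
Group joined rows by teams.id; compute MIN(m.goals_for) per group.
  1: ids {9, 18, 23} → MIN(m.goals_for)=4
  3: ids {5} → MIN(m.goals_for)=4
  9: ids {14, 17, 25} → MIN(m.goals_for)=1
  11: ids {31} → MIN(m.goals_for)=1
  12: ids {27, 28} → MIN(m.goals_for)=3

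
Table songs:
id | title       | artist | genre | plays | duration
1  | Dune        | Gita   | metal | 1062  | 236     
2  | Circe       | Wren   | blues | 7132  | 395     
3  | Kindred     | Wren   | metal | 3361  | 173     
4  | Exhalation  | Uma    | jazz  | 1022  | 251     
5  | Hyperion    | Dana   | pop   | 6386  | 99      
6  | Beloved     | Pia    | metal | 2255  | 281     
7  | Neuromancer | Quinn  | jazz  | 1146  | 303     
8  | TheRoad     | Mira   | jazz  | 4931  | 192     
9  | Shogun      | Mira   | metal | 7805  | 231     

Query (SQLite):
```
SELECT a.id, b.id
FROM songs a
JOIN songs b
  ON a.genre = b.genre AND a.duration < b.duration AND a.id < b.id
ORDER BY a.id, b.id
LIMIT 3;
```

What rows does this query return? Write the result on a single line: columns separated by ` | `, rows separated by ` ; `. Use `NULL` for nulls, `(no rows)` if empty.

1 | 6 ; 3 | 6 ; 3 | 9

Pairs (a,b) with same genre, a.duration < b.duration, a.id < b.id.
genre groups: blues:{2} jazz:{4,7,8} metal:{1,3,6,9} pop:{5}
Ordered by (a.id, b.id); first 3.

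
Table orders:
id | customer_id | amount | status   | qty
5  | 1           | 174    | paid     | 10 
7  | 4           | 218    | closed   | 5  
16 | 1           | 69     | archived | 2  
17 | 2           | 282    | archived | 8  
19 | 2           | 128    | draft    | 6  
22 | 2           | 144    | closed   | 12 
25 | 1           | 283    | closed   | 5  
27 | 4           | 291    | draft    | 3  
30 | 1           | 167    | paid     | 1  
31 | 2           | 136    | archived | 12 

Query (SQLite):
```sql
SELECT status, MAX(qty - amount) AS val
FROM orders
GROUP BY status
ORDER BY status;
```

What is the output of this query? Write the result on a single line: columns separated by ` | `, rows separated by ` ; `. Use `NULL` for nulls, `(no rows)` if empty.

For each row compute qty - amount.
Group by status; take MAX of the expression per group.
  archived: ids {16, 17, 31} → MAX(qty - amount)=-67
  closed: ids {7, 22, 25} → MAX(qty - amount)=-132
  draft: ids {19, 27} → MAX(qty - amount)=-122
  paid: ids {5, 30} → MAX(qty - amount)=-164

archived | -67 ; closed | -132 ; draft | -122 ; paid | -164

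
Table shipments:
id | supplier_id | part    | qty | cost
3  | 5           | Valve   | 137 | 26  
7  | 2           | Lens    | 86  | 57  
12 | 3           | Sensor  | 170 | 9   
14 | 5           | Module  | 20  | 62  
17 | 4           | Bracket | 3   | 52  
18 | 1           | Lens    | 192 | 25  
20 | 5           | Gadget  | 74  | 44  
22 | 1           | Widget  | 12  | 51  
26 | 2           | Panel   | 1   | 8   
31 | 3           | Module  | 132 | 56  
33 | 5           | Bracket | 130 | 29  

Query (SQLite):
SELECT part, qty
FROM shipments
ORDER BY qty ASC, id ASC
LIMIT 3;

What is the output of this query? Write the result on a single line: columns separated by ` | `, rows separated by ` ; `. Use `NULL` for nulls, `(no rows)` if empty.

Panel | 1 ; Bracket | 3 ; Widget | 12

Sort by qty asc, tiebreak id asc: (1, id=26), (3, id=17), (12, id=22), (20, id=14), (74, id=20), (86, id=7) …. Take first 3.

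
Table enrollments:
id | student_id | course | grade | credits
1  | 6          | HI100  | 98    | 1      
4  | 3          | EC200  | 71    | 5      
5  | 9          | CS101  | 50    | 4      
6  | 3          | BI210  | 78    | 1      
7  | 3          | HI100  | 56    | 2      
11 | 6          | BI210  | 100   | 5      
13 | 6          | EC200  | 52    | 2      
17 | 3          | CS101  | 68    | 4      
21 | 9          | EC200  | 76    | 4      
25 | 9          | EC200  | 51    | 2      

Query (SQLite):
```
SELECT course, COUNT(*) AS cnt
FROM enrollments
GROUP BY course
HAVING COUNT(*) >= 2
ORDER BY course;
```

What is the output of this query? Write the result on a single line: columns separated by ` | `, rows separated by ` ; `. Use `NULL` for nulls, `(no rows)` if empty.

Partition enrollments by course; compute COUNT(*) within each group.
HAVING: keep groups with count ≥ 2.
  BI210: ids {6, 11} → COUNT(*)=2
  CS101: ids {5, 17} → COUNT(*)=2
  EC200: ids {4, 13, 21, 25} → COUNT(*)=4
  HI100: ids {1, 7} → COUNT(*)=2

BI210 | 2 ; CS101 | 2 ; EC200 | 4 ; HI100 | 2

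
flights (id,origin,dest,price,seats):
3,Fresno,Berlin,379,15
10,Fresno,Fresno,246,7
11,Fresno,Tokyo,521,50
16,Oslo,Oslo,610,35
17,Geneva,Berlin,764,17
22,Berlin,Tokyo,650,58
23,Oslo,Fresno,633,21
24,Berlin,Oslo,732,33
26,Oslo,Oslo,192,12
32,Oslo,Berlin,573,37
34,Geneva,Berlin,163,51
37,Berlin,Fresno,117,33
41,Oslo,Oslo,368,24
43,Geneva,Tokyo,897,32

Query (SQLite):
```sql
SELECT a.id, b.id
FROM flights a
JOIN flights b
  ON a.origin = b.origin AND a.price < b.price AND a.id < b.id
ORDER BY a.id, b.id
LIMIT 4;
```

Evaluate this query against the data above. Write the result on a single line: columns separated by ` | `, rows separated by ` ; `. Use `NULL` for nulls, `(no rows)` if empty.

3 | 11 ; 10 | 11 ; 16 | 23 ; 17 | 43

Pairs (a,b) with same origin, a.price < b.price, a.id < b.id.
origin groups: Berlin:{22,24,37} Fresno:{3,10,11} Geneva:{17,34,43} Oslo:{16,23,26,32,41}
Ordered by (a.id, b.id); first 4.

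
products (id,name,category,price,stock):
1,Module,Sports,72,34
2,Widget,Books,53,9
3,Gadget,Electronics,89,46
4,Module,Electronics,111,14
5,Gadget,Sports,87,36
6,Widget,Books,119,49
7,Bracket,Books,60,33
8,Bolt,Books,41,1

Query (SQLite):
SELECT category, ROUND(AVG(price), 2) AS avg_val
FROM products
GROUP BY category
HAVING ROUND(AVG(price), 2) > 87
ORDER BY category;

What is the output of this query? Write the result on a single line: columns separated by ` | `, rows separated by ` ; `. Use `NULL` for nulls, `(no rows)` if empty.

Electronics | 100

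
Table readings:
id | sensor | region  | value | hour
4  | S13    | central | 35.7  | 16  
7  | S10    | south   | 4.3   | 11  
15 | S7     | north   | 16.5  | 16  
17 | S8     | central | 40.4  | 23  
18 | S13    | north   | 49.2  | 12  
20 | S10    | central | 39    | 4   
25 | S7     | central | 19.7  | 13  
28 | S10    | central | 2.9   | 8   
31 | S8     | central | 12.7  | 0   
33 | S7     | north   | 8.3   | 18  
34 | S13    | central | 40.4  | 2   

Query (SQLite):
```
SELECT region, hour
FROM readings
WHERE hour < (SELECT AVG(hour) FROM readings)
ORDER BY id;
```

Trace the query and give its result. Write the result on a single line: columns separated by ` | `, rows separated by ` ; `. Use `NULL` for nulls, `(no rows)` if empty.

Scalar subquery: AVG(hour) over all readings rows = 11.181818 (≈; comparison uses full precision).
Keep rows where hour < that value.

south | 11 ; central | 4 ; central | 8 ; central | 0 ; central | 2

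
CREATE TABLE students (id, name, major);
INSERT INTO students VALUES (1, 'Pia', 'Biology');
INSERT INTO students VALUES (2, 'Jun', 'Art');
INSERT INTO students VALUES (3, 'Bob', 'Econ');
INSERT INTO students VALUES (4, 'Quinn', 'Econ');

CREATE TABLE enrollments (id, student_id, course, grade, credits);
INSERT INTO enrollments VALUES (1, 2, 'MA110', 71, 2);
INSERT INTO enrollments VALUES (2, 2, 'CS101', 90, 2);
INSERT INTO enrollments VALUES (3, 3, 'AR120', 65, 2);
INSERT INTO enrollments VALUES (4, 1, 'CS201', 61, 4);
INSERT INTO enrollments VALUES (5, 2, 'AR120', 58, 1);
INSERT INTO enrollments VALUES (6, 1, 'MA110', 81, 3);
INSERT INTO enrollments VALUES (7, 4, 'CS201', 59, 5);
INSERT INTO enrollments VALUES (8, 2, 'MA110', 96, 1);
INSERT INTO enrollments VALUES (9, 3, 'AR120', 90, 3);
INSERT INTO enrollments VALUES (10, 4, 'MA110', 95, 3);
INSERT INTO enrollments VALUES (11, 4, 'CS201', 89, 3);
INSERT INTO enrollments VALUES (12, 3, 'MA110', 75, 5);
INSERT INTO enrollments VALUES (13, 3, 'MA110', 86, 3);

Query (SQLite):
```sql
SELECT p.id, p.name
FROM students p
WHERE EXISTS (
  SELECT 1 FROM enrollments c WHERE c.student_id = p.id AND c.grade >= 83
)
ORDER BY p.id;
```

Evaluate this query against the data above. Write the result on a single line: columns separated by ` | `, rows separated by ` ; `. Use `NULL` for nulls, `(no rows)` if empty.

2 | Jun ; 3 | Bob ; 4 | Quinn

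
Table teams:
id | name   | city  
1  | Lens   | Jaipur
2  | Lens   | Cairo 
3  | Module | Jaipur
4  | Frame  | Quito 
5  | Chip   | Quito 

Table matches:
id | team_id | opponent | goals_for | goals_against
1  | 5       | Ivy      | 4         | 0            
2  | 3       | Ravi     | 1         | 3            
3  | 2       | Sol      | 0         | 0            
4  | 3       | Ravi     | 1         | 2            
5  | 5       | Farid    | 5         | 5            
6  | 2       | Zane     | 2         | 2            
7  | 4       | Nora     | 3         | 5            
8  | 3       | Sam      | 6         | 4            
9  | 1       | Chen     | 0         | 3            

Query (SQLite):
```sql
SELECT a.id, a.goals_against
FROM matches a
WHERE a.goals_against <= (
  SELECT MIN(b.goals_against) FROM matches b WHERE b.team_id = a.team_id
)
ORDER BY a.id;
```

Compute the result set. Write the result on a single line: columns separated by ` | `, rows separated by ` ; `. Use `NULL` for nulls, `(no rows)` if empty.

For each matches row a, compute MIN(goals_against) over rows sharing a.team_id.
Keep row a if a.goals_against <= that per-group MIN.
  team_id=1: MIN(goals_against) = 3
  team_id=2: MIN(goals_against) = 0
  team_id=3: MIN(goals_against) = 2
  team_id=4: MIN(goals_against) = 5
  team_id=5: MIN(goals_against) = 0

1 | 0 ; 3 | 0 ; 4 | 2 ; 7 | 5 ; 9 | 3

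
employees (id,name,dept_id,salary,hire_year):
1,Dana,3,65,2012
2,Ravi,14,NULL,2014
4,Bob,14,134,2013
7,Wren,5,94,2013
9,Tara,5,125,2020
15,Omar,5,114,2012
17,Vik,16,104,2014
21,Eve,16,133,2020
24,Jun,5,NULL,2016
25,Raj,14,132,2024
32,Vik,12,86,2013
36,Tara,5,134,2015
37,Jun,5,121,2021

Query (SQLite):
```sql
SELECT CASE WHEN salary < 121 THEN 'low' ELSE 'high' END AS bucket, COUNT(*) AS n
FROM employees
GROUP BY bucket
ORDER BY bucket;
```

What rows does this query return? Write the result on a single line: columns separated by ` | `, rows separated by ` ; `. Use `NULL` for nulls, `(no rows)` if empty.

high | 8 ; low | 5

Bucket rows by salary < 121 → 'low' else 'high'; count each bucket.
NULL < 121 is unknown, so NULL salary falls into ELSE → 'high'.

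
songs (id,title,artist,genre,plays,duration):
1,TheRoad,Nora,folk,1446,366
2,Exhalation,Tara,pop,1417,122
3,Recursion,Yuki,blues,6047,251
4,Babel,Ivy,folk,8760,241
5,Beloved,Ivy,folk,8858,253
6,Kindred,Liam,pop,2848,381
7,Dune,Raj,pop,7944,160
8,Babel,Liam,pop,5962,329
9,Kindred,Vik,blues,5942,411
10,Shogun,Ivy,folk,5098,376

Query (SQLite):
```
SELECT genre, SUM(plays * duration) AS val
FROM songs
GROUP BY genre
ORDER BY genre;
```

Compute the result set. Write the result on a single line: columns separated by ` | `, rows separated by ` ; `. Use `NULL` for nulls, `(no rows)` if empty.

blues | 3959959 ; folk | 6798318 ; pop | 4490500

For each row compute plays * duration.
Group by genre; take SUM of the expression per group.
  blues: ids {3, 9} → SUM(plays * duration)=3959959
  folk: ids {1, 4, 5, 10} → SUM(plays * duration)=6798318
  pop: ids {2, 6, 7, 8} → SUM(plays * duration)=4490500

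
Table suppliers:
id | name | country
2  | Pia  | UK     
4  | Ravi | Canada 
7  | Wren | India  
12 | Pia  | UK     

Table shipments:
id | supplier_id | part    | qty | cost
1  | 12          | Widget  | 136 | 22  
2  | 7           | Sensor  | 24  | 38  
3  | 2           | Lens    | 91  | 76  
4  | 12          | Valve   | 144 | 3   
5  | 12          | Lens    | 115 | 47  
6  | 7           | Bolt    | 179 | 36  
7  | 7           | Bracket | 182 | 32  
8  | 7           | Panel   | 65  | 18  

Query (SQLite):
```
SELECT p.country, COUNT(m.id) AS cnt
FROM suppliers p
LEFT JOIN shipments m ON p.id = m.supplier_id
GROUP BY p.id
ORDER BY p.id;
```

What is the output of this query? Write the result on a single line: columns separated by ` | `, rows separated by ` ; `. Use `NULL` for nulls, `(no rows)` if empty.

UK | 1 ; Canada | 0 ; India | 4 ; UK | 3

LEFT JOIN keeps every suppliers row; unmatched ones get NULL for shipments columns.
Group by suppliers.id and compute COUNT(m.id). COUNT(col) of an all-NULL group is 0.
  2: ids {3} → COUNT(m.id)=1
  4: ids {—} → COUNT(m.id)=0
  7: ids {2, 6, 7, 8} → COUNT(m.id)=4
  12: ids {1, 4, 5} → COUNT(m.id)=3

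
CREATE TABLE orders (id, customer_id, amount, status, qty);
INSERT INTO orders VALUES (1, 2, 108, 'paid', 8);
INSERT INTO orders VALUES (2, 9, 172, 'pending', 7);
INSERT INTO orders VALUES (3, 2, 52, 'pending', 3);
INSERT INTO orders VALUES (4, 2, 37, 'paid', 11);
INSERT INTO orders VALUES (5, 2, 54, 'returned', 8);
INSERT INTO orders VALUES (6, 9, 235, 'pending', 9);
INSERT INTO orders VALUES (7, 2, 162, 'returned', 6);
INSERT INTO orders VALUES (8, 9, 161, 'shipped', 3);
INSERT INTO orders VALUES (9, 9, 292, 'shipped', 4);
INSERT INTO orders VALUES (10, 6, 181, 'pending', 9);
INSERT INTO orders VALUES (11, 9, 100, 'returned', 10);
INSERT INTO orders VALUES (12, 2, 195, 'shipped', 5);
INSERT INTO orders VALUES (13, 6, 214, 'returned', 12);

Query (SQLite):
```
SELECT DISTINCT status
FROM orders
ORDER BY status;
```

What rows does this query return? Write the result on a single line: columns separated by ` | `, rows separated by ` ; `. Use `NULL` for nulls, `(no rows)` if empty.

paid ; pending ; returned ; shipped

Collect distinct status values from orders.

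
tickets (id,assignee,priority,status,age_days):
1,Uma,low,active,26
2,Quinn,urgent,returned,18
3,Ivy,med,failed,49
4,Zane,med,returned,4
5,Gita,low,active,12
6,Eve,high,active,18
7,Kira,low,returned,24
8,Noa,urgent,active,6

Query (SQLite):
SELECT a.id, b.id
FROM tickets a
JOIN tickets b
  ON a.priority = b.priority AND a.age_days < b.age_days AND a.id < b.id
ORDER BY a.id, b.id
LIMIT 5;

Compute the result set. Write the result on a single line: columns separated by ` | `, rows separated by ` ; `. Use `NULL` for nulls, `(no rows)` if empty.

5 | 7

Pairs (a,b) with same priority, a.age_days < b.age_days, a.id < b.id.
priority groups: high:{6} low:{1,5,7} med:{3,4} urgent:{2,8}
Ordered by (a.id, b.id); first 5.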